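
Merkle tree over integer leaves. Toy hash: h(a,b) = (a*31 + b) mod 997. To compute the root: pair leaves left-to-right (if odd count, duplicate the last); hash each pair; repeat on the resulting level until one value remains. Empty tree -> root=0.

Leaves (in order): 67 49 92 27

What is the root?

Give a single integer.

Answer: 989

Derivation:
L0: [67, 49, 92, 27]
L1: h(67,49)=(67*31+49)%997=132 h(92,27)=(92*31+27)%997=885 -> [132, 885]
L2: h(132,885)=(132*31+885)%997=989 -> [989]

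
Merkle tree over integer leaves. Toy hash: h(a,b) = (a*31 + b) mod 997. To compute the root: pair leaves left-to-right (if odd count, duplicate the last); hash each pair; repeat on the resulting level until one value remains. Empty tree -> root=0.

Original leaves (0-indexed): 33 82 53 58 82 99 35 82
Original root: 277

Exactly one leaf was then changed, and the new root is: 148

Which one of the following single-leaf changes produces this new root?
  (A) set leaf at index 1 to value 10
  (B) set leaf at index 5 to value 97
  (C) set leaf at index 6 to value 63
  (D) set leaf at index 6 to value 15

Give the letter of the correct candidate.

Answer: C

Derivation:
Original leaves: [33, 82, 53, 58, 82, 99, 35, 82]
Target new root: 148
Try each candidate change and compute the resulting root:
Candidate A: set leaf[1] = 10 -> leaves = [33, 10, 53, 58, 82, 99, 35, 82]
  L0: [33, 10, 53, 58, 82, 99, 35, 82]
  L1: h(33,10)=(33*31+10)%997=36 h(53,58)=(53*31+58)%997=704 h(82,99)=(82*31+99)%997=647 h(35,82)=(35*31+82)%997=170 -> [36, 704, 647, 170]
  L2: h(36,704)=(36*31+704)%997=823 h(647,170)=(647*31+170)%997=287 -> [823, 287]
  L3: h(823,287)=(823*31+287)%997=875 -> [875]
  root = 875 != target 148
Candidate B: set leaf[5] = 97 -> leaves = [33, 82, 53, 58, 82, 97, 35, 82]
  L0: [33, 82, 53, 58, 82, 97, 35, 82]
  L1: h(33,82)=(33*31+82)%997=108 h(53,58)=(53*31+58)%997=704 h(82,97)=(82*31+97)%997=645 h(35,82)=(35*31+82)%997=170 -> [108, 704, 645, 170]
  L2: h(108,704)=(108*31+704)%997=64 h(645,170)=(645*31+170)%997=225 -> [64, 225]
  L3: h(64,225)=(64*31+225)%997=215 -> [215]
  root = 215 != target 148
Candidate C: set leaf[6] = 63 -> leaves = [33, 82, 53, 58, 82, 99, 63, 82]
  L0: [33, 82, 53, 58, 82, 99, 63, 82]
  L1: h(33,82)=(33*31+82)%997=108 h(53,58)=(53*31+58)%997=704 h(82,99)=(82*31+99)%997=647 h(63,82)=(63*31+82)%997=41 -> [108, 704, 647, 41]
  L2: h(108,704)=(108*31+704)%997=64 h(647,41)=(647*31+41)%997=158 -> [64, 158]
  L3: h(64,158)=(64*31+158)%997=148 -> [148]
  root = 148 == target 148  ** MATCH **
Candidate D: set leaf[6] = 15 -> leaves = [33, 82, 53, 58, 82, 99, 15, 82]
  L0: [33, 82, 53, 58, 82, 99, 15, 82]
  L1: h(33,82)=(33*31+82)%997=108 h(53,58)=(53*31+58)%997=704 h(82,99)=(82*31+99)%997=647 h(15,82)=(15*31+82)%997=547 -> [108, 704, 647, 547]
  L2: h(108,704)=(108*31+704)%997=64 h(647,547)=(647*31+547)%997=664 -> [64, 664]
  L3: h(64,664)=(64*31+664)%997=654 -> [654]
  root = 654 != target 148
Candidate C produces the target root.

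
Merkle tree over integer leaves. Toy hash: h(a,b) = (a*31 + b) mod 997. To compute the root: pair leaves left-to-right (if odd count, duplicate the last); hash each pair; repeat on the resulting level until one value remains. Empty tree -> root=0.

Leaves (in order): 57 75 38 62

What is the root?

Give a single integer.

Answer: 516

Derivation:
L0: [57, 75, 38, 62]
L1: h(57,75)=(57*31+75)%997=845 h(38,62)=(38*31+62)%997=243 -> [845, 243]
L2: h(845,243)=(845*31+243)%997=516 -> [516]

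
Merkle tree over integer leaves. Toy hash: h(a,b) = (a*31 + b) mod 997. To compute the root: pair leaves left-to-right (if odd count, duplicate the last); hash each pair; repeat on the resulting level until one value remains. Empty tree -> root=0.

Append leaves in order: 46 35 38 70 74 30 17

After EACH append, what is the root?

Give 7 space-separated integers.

After append 46 (leaves=[46]):
  L0: [46]
  root=46
After append 35 (leaves=[46, 35]):
  L0: [46, 35]
  L1: h(46,35)=(46*31+35)%997=464 -> [464]
  root=464
After append 38 (leaves=[46, 35, 38]):
  L0: [46, 35, 38]
  L1: h(46,35)=(46*31+35)%997=464 h(38,38)=(38*31+38)%997=219 -> [464, 219]
  L2: h(464,219)=(464*31+219)%997=645 -> [645]
  root=645
After append 70 (leaves=[46, 35, 38, 70]):
  L0: [46, 35, 38, 70]
  L1: h(46,35)=(46*31+35)%997=464 h(38,70)=(38*31+70)%997=251 -> [464, 251]
  L2: h(464,251)=(464*31+251)%997=677 -> [677]
  root=677
After append 74 (leaves=[46, 35, 38, 70, 74]):
  L0: [46, 35, 38, 70, 74]
  L1: h(46,35)=(46*31+35)%997=464 h(38,70)=(38*31+70)%997=251 h(74,74)=(74*31+74)%997=374 -> [464, 251, 374]
  L2: h(464,251)=(464*31+251)%997=677 h(374,374)=(374*31+374)%997=4 -> [677, 4]
  L3: h(677,4)=(677*31+4)%997=54 -> [54]
  root=54
After append 30 (leaves=[46, 35, 38, 70, 74, 30]):
  L0: [46, 35, 38, 70, 74, 30]
  L1: h(46,35)=(46*31+35)%997=464 h(38,70)=(38*31+70)%997=251 h(74,30)=(74*31+30)%997=330 -> [464, 251, 330]
  L2: h(464,251)=(464*31+251)%997=677 h(330,330)=(330*31+330)%997=590 -> [677, 590]
  L3: h(677,590)=(677*31+590)%997=640 -> [640]
  root=640
After append 17 (leaves=[46, 35, 38, 70, 74, 30, 17]):
  L0: [46, 35, 38, 70, 74, 30, 17]
  L1: h(46,35)=(46*31+35)%997=464 h(38,70)=(38*31+70)%997=251 h(74,30)=(74*31+30)%997=330 h(17,17)=(17*31+17)%997=544 -> [464, 251, 330, 544]
  L2: h(464,251)=(464*31+251)%997=677 h(330,544)=(330*31+544)%997=804 -> [677, 804]
  L3: h(677,804)=(677*31+804)%997=854 -> [854]
  root=854

Answer: 46 464 645 677 54 640 854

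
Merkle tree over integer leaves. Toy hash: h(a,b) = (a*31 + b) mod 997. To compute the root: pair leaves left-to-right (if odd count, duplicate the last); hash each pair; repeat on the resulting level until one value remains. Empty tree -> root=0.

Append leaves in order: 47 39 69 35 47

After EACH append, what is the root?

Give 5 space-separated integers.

After append 47 (leaves=[47]):
  L0: [47]
  root=47
After append 39 (leaves=[47, 39]):
  L0: [47, 39]
  L1: h(47,39)=(47*31+39)%997=499 -> [499]
  root=499
After append 69 (leaves=[47, 39, 69]):
  L0: [47, 39, 69]
  L1: h(47,39)=(47*31+39)%997=499 h(69,69)=(69*31+69)%997=214 -> [499, 214]
  L2: h(499,214)=(499*31+214)%997=728 -> [728]
  root=728
After append 35 (leaves=[47, 39, 69, 35]):
  L0: [47, 39, 69, 35]
  L1: h(47,39)=(47*31+39)%997=499 h(69,35)=(69*31+35)%997=180 -> [499, 180]
  L2: h(499,180)=(499*31+180)%997=694 -> [694]
  root=694
After append 47 (leaves=[47, 39, 69, 35, 47]):
  L0: [47, 39, 69, 35, 47]
  L1: h(47,39)=(47*31+39)%997=499 h(69,35)=(69*31+35)%997=180 h(47,47)=(47*31+47)%997=507 -> [499, 180, 507]
  L2: h(499,180)=(499*31+180)%997=694 h(507,507)=(507*31+507)%997=272 -> [694, 272]
  L3: h(694,272)=(694*31+272)%997=849 -> [849]
  root=849

Answer: 47 499 728 694 849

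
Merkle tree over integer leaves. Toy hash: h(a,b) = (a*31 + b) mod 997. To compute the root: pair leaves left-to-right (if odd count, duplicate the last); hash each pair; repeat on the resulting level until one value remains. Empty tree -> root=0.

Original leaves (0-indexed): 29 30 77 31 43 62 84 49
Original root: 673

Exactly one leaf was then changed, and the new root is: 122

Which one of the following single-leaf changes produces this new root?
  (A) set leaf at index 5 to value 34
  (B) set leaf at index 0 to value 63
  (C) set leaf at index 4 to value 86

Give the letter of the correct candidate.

Original leaves: [29, 30, 77, 31, 43, 62, 84, 49]
Target new root: 122
Try each candidate change and compute the resulting root:
Candidate A: set leaf[5] = 34 -> leaves = [29, 30, 77, 31, 43, 34, 84, 49]
  L0: [29, 30, 77, 31, 43, 34, 84, 49]
  L1: h(29,30)=(29*31+30)%997=929 h(77,31)=(77*31+31)%997=424 h(43,34)=(43*31+34)%997=370 h(84,49)=(84*31+49)%997=659 -> [929, 424, 370, 659]
  L2: h(929,424)=(929*31+424)%997=310 h(370,659)=(370*31+659)%997=165 -> [310, 165]
  L3: h(310,165)=(310*31+165)%997=802 -> [802]
  root = 802 != target 122
Candidate B: set leaf[0] = 63 -> leaves = [63, 30, 77, 31, 43, 62, 84, 49]
  L0: [63, 30, 77, 31, 43, 62, 84, 49]
  L1: h(63,30)=(63*31+30)%997=986 h(77,31)=(77*31+31)%997=424 h(43,62)=(43*31+62)%997=398 h(84,49)=(84*31+49)%997=659 -> [986, 424, 398, 659]
  L2: h(986,424)=(986*31+424)%997=83 h(398,659)=(398*31+659)%997=36 -> [83, 36]
  L3: h(83,36)=(83*31+36)%997=615 -> [615]
  root = 615 != target 122
Candidate C: set leaf[4] = 86 -> leaves = [29, 30, 77, 31, 86, 62, 84, 49]
  L0: [29, 30, 77, 31, 86, 62, 84, 49]
  L1: h(29,30)=(29*31+30)%997=929 h(77,31)=(77*31+31)%997=424 h(86,62)=(86*31+62)%997=734 h(84,49)=(84*31+49)%997=659 -> [929, 424, 734, 659]
  L2: h(929,424)=(929*31+424)%997=310 h(734,659)=(734*31+659)%997=482 -> [310, 482]
  L3: h(310,482)=(310*31+482)%997=122 -> [122]
  root = 122 == target 122  ** MATCH **
Candidate C produces the target root.

Answer: C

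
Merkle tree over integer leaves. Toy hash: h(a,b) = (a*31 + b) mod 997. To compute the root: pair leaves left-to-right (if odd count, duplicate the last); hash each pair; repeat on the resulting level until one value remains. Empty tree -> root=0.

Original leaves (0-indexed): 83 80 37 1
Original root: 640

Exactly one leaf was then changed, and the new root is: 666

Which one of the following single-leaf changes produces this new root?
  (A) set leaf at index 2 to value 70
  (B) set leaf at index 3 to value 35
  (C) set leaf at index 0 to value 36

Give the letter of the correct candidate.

Answer: A

Derivation:
Original leaves: [83, 80, 37, 1]
Target new root: 666
Try each candidate change and compute the resulting root:
Candidate A: set leaf[2] = 70 -> leaves = [83, 80, 70, 1]
  L0: [83, 80, 70, 1]
  L1: h(83,80)=(83*31+80)%997=659 h(70,1)=(70*31+1)%997=177 -> [659, 177]
  L2: h(659,177)=(659*31+177)%997=666 -> [666]
  root = 666 == target 666  ** MATCH **
Candidate B: set leaf[3] = 35 -> leaves = [83, 80, 37, 35]
  L0: [83, 80, 37, 35]
  L1: h(83,80)=(83*31+80)%997=659 h(37,35)=(37*31+35)%997=185 -> [659, 185]
  L2: h(659,185)=(659*31+185)%997=674 -> [674]
  root = 674 != target 666
Candidate C: set leaf[0] = 36 -> leaves = [36, 80, 37, 1]
  L0: [36, 80, 37, 1]
  L1: h(36,80)=(36*31+80)%997=199 h(37,1)=(37*31+1)%997=151 -> [199, 151]
  L2: h(199,151)=(199*31+151)%997=338 -> [338]
  root = 338 != target 666
Candidate A produces the target root.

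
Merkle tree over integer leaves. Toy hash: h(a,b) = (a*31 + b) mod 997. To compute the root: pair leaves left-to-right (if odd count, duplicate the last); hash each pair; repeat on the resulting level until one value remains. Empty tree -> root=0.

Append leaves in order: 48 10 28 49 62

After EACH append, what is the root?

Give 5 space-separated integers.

Answer: 48 501 475 496 101

Derivation:
After append 48 (leaves=[48]):
  L0: [48]
  root=48
After append 10 (leaves=[48, 10]):
  L0: [48, 10]
  L1: h(48,10)=(48*31+10)%997=501 -> [501]
  root=501
After append 28 (leaves=[48, 10, 28]):
  L0: [48, 10, 28]
  L1: h(48,10)=(48*31+10)%997=501 h(28,28)=(28*31+28)%997=896 -> [501, 896]
  L2: h(501,896)=(501*31+896)%997=475 -> [475]
  root=475
After append 49 (leaves=[48, 10, 28, 49]):
  L0: [48, 10, 28, 49]
  L1: h(48,10)=(48*31+10)%997=501 h(28,49)=(28*31+49)%997=917 -> [501, 917]
  L2: h(501,917)=(501*31+917)%997=496 -> [496]
  root=496
After append 62 (leaves=[48, 10, 28, 49, 62]):
  L0: [48, 10, 28, 49, 62]
  L1: h(48,10)=(48*31+10)%997=501 h(28,49)=(28*31+49)%997=917 h(62,62)=(62*31+62)%997=987 -> [501, 917, 987]
  L2: h(501,917)=(501*31+917)%997=496 h(987,987)=(987*31+987)%997=677 -> [496, 677]
  L3: h(496,677)=(496*31+677)%997=101 -> [101]
  root=101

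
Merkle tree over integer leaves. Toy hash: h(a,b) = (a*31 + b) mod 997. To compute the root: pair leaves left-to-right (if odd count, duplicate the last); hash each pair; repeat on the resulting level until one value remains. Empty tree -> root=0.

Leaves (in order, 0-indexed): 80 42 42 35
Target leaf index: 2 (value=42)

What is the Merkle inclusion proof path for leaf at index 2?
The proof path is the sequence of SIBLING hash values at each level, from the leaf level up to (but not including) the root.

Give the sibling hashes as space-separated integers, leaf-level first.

L0 (leaves): [80, 42, 42, 35], target index=2
L1: h(80,42)=(80*31+42)%997=528 [pair 0] h(42,35)=(42*31+35)%997=340 [pair 1] -> [528, 340]
  Sibling for proof at L0: 35
L2: h(528,340)=(528*31+340)%997=756 [pair 0] -> [756]
  Sibling for proof at L1: 528
Root: 756
Proof path (sibling hashes from leaf to root): [35, 528]

Answer: 35 528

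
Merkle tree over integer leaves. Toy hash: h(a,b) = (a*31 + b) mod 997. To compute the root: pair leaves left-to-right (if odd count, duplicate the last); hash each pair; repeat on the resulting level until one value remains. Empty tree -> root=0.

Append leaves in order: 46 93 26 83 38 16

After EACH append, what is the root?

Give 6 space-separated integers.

Answer: 46 522 65 122 820 116

Derivation:
After append 46 (leaves=[46]):
  L0: [46]
  root=46
After append 93 (leaves=[46, 93]):
  L0: [46, 93]
  L1: h(46,93)=(46*31+93)%997=522 -> [522]
  root=522
After append 26 (leaves=[46, 93, 26]):
  L0: [46, 93, 26]
  L1: h(46,93)=(46*31+93)%997=522 h(26,26)=(26*31+26)%997=832 -> [522, 832]
  L2: h(522,832)=(522*31+832)%997=65 -> [65]
  root=65
After append 83 (leaves=[46, 93, 26, 83]):
  L0: [46, 93, 26, 83]
  L1: h(46,93)=(46*31+93)%997=522 h(26,83)=(26*31+83)%997=889 -> [522, 889]
  L2: h(522,889)=(522*31+889)%997=122 -> [122]
  root=122
After append 38 (leaves=[46, 93, 26, 83, 38]):
  L0: [46, 93, 26, 83, 38]
  L1: h(46,93)=(46*31+93)%997=522 h(26,83)=(26*31+83)%997=889 h(38,38)=(38*31+38)%997=219 -> [522, 889, 219]
  L2: h(522,889)=(522*31+889)%997=122 h(219,219)=(219*31+219)%997=29 -> [122, 29]
  L3: h(122,29)=(122*31+29)%997=820 -> [820]
  root=820
After append 16 (leaves=[46, 93, 26, 83, 38, 16]):
  L0: [46, 93, 26, 83, 38, 16]
  L1: h(46,93)=(46*31+93)%997=522 h(26,83)=(26*31+83)%997=889 h(38,16)=(38*31+16)%997=197 -> [522, 889, 197]
  L2: h(522,889)=(522*31+889)%997=122 h(197,197)=(197*31+197)%997=322 -> [122, 322]
  L3: h(122,322)=(122*31+322)%997=116 -> [116]
  root=116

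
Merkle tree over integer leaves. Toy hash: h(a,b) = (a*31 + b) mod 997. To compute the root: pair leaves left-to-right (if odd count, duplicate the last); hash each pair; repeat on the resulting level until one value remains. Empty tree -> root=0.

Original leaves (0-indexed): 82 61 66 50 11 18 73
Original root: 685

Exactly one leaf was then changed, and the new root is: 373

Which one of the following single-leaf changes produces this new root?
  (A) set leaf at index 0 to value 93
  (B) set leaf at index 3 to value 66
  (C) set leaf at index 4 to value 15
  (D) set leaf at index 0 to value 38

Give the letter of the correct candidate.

Original leaves: [82, 61, 66, 50, 11, 18, 73]
Target new root: 373
Try each candidate change and compute the resulting root:
Candidate A: set leaf[0] = 93 -> leaves = [93, 61, 66, 50, 11, 18, 73]
  L0: [93, 61, 66, 50, 11, 18, 73]
  L1: h(93,61)=(93*31+61)%997=950 h(66,50)=(66*31+50)%997=102 h(11,18)=(11*31+18)%997=359 h(73,73)=(73*31+73)%997=342 -> [950, 102, 359, 342]
  L2: h(950,102)=(950*31+102)%997=639 h(359,342)=(359*31+342)%997=504 -> [639, 504]
  L3: h(639,504)=(639*31+504)%997=373 -> [373]
  root = 373 == target 373  ** MATCH **
Candidate B: set leaf[3] = 66 -> leaves = [82, 61, 66, 66, 11, 18, 73]
  L0: [82, 61, 66, 66, 11, 18, 73]
  L1: h(82,61)=(82*31+61)%997=609 h(66,66)=(66*31+66)%997=118 h(11,18)=(11*31+18)%997=359 h(73,73)=(73*31+73)%997=342 -> [609, 118, 359, 342]
  L2: h(609,118)=(609*31+118)%997=54 h(359,342)=(359*31+342)%997=504 -> [54, 504]
  L3: h(54,504)=(54*31+504)%997=184 -> [184]
  root = 184 != target 373
Candidate C: set leaf[4] = 15 -> leaves = [82, 61, 66, 50, 15, 18, 73]
  L0: [82, 61, 66, 50, 15, 18, 73]
  L1: h(82,61)=(82*31+61)%997=609 h(66,50)=(66*31+50)%997=102 h(15,18)=(15*31+18)%997=483 h(73,73)=(73*31+73)%997=342 -> [609, 102, 483, 342]
  L2: h(609,102)=(609*31+102)%997=38 h(483,342)=(483*31+342)%997=360 -> [38, 360]
  L3: h(38,360)=(38*31+360)%997=541 -> [541]
  root = 541 != target 373
Candidate D: set leaf[0] = 38 -> leaves = [38, 61, 66, 50, 11, 18, 73]
  L0: [38, 61, 66, 50, 11, 18, 73]
  L1: h(38,61)=(38*31+61)%997=242 h(66,50)=(66*31+50)%997=102 h(11,18)=(11*31+18)%997=359 h(73,73)=(73*31+73)%997=342 -> [242, 102, 359, 342]
  L2: h(242,102)=(242*31+102)%997=625 h(359,342)=(359*31+342)%997=504 -> [625, 504]
  L3: h(625,504)=(625*31+504)%997=936 -> [936]
  root = 936 != target 373
Candidate A produces the target root.

Answer: A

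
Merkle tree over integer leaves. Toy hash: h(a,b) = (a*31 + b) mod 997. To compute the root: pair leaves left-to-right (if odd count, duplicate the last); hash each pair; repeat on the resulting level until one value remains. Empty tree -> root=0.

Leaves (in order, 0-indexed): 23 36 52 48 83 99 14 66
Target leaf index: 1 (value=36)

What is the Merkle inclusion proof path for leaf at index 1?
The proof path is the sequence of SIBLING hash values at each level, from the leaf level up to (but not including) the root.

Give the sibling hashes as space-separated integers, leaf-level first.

Answer: 23 663 581

Derivation:
L0 (leaves): [23, 36, 52, 48, 83, 99, 14, 66], target index=1
L1: h(23,36)=(23*31+36)%997=749 [pair 0] h(52,48)=(52*31+48)%997=663 [pair 1] h(83,99)=(83*31+99)%997=678 [pair 2] h(14,66)=(14*31+66)%997=500 [pair 3] -> [749, 663, 678, 500]
  Sibling for proof at L0: 23
L2: h(749,663)=(749*31+663)%997=951 [pair 0] h(678,500)=(678*31+500)%997=581 [pair 1] -> [951, 581]
  Sibling for proof at L1: 663
L3: h(951,581)=(951*31+581)%997=152 [pair 0] -> [152]
  Sibling for proof at L2: 581
Root: 152
Proof path (sibling hashes from leaf to root): [23, 663, 581]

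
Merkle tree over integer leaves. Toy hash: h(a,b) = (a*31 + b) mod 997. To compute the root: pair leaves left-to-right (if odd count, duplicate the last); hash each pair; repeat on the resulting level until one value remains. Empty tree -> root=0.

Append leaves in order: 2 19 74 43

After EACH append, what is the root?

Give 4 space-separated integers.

Answer: 2 81 891 860

Derivation:
After append 2 (leaves=[2]):
  L0: [2]
  root=2
After append 19 (leaves=[2, 19]):
  L0: [2, 19]
  L1: h(2,19)=(2*31+19)%997=81 -> [81]
  root=81
After append 74 (leaves=[2, 19, 74]):
  L0: [2, 19, 74]
  L1: h(2,19)=(2*31+19)%997=81 h(74,74)=(74*31+74)%997=374 -> [81, 374]
  L2: h(81,374)=(81*31+374)%997=891 -> [891]
  root=891
After append 43 (leaves=[2, 19, 74, 43]):
  L0: [2, 19, 74, 43]
  L1: h(2,19)=(2*31+19)%997=81 h(74,43)=(74*31+43)%997=343 -> [81, 343]
  L2: h(81,343)=(81*31+343)%997=860 -> [860]
  root=860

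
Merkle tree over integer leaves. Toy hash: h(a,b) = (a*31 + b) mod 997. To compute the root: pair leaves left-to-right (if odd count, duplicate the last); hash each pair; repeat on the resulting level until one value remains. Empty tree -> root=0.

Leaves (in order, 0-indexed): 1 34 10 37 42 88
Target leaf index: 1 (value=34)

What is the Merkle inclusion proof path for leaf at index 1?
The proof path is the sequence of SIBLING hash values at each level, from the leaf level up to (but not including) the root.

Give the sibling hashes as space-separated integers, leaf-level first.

L0 (leaves): [1, 34, 10, 37, 42, 88], target index=1
L1: h(1,34)=(1*31+34)%997=65 [pair 0] h(10,37)=(10*31+37)%997=347 [pair 1] h(42,88)=(42*31+88)%997=393 [pair 2] -> [65, 347, 393]
  Sibling for proof at L0: 1
L2: h(65,347)=(65*31+347)%997=368 [pair 0] h(393,393)=(393*31+393)%997=612 [pair 1] -> [368, 612]
  Sibling for proof at L1: 347
L3: h(368,612)=(368*31+612)%997=56 [pair 0] -> [56]
  Sibling for proof at L2: 612
Root: 56
Proof path (sibling hashes from leaf to root): [1, 347, 612]

Answer: 1 347 612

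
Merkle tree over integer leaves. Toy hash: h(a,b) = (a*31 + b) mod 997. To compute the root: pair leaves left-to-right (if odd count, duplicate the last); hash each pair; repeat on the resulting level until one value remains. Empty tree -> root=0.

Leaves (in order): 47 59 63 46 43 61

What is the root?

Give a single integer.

Answer: 157

Derivation:
L0: [47, 59, 63, 46, 43, 61]
L1: h(47,59)=(47*31+59)%997=519 h(63,46)=(63*31+46)%997=5 h(43,61)=(43*31+61)%997=397 -> [519, 5, 397]
L2: h(519,5)=(519*31+5)%997=142 h(397,397)=(397*31+397)%997=740 -> [142, 740]
L3: h(142,740)=(142*31+740)%997=157 -> [157]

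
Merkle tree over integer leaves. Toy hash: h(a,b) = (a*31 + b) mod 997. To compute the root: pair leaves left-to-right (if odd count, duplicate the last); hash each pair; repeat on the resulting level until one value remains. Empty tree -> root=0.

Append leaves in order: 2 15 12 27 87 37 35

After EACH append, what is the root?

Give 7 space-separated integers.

After append 2 (leaves=[2]):
  L0: [2]
  root=2
After append 15 (leaves=[2, 15]):
  L0: [2, 15]
  L1: h(2,15)=(2*31+15)%997=77 -> [77]
  root=77
After append 12 (leaves=[2, 15, 12]):
  L0: [2, 15, 12]
  L1: h(2,15)=(2*31+15)%997=77 h(12,12)=(12*31+12)%997=384 -> [77, 384]
  L2: h(77,384)=(77*31+384)%997=777 -> [777]
  root=777
After append 27 (leaves=[2, 15, 12, 27]):
  L0: [2, 15, 12, 27]
  L1: h(2,15)=(2*31+15)%997=77 h(12,27)=(12*31+27)%997=399 -> [77, 399]
  L2: h(77,399)=(77*31+399)%997=792 -> [792]
  root=792
After append 87 (leaves=[2, 15, 12, 27, 87]):
  L0: [2, 15, 12, 27, 87]
  L1: h(2,15)=(2*31+15)%997=77 h(12,27)=(12*31+27)%997=399 h(87,87)=(87*31+87)%997=790 -> [77, 399, 790]
  L2: h(77,399)=(77*31+399)%997=792 h(790,790)=(790*31+790)%997=355 -> [792, 355]
  L3: h(792,355)=(792*31+355)%997=979 -> [979]
  root=979
After append 37 (leaves=[2, 15, 12, 27, 87, 37]):
  L0: [2, 15, 12, 27, 87, 37]
  L1: h(2,15)=(2*31+15)%997=77 h(12,27)=(12*31+27)%997=399 h(87,37)=(87*31+37)%997=740 -> [77, 399, 740]
  L2: h(77,399)=(77*31+399)%997=792 h(740,740)=(740*31+740)%997=749 -> [792, 749]
  L3: h(792,749)=(792*31+749)%997=376 -> [376]
  root=376
After append 35 (leaves=[2, 15, 12, 27, 87, 37, 35]):
  L0: [2, 15, 12, 27, 87, 37, 35]
  L1: h(2,15)=(2*31+15)%997=77 h(12,27)=(12*31+27)%997=399 h(87,37)=(87*31+37)%997=740 h(35,35)=(35*31+35)%997=123 -> [77, 399, 740, 123]
  L2: h(77,399)=(77*31+399)%997=792 h(740,123)=(740*31+123)%997=132 -> [792, 132]
  L3: h(792,132)=(792*31+132)%997=756 -> [756]
  root=756

Answer: 2 77 777 792 979 376 756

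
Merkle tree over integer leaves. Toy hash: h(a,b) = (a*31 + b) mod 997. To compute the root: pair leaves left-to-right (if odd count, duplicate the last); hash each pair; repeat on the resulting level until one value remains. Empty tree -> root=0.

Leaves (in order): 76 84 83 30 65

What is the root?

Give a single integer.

Answer: 590

Derivation:
L0: [76, 84, 83, 30, 65]
L1: h(76,84)=(76*31+84)%997=446 h(83,30)=(83*31+30)%997=609 h(65,65)=(65*31+65)%997=86 -> [446, 609, 86]
L2: h(446,609)=(446*31+609)%997=477 h(86,86)=(86*31+86)%997=758 -> [477, 758]
L3: h(477,758)=(477*31+758)%997=590 -> [590]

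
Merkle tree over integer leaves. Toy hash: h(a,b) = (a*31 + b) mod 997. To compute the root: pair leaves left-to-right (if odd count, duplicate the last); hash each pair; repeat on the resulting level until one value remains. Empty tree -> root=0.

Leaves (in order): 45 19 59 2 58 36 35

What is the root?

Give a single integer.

L0: [45, 19, 59, 2, 58, 36, 35]
L1: h(45,19)=(45*31+19)%997=417 h(59,2)=(59*31+2)%997=834 h(58,36)=(58*31+36)%997=837 h(35,35)=(35*31+35)%997=123 -> [417, 834, 837, 123]
L2: h(417,834)=(417*31+834)%997=800 h(837,123)=(837*31+123)%997=148 -> [800, 148]
L3: h(800,148)=(800*31+148)%997=23 -> [23]

Answer: 23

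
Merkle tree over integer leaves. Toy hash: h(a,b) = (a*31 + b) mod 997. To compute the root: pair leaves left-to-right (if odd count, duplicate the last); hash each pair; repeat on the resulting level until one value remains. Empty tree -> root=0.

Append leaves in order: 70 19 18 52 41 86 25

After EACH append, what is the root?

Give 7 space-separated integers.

After append 70 (leaves=[70]):
  L0: [70]
  root=70
After append 19 (leaves=[70, 19]):
  L0: [70, 19]
  L1: h(70,19)=(70*31+19)%997=195 -> [195]
  root=195
After append 18 (leaves=[70, 19, 18]):
  L0: [70, 19, 18]
  L1: h(70,19)=(70*31+19)%997=195 h(18,18)=(18*31+18)%997=576 -> [195, 576]
  L2: h(195,576)=(195*31+576)%997=639 -> [639]
  root=639
After append 52 (leaves=[70, 19, 18, 52]):
  L0: [70, 19, 18, 52]
  L1: h(70,19)=(70*31+19)%997=195 h(18,52)=(18*31+52)%997=610 -> [195, 610]
  L2: h(195,610)=(195*31+610)%997=673 -> [673]
  root=673
After append 41 (leaves=[70, 19, 18, 52, 41]):
  L0: [70, 19, 18, 52, 41]
  L1: h(70,19)=(70*31+19)%997=195 h(18,52)=(18*31+52)%997=610 h(41,41)=(41*31+41)%997=315 -> [195, 610, 315]
  L2: h(195,610)=(195*31+610)%997=673 h(315,315)=(315*31+315)%997=110 -> [673, 110]
  L3: h(673,110)=(673*31+110)%997=36 -> [36]
  root=36
After append 86 (leaves=[70, 19, 18, 52, 41, 86]):
  L0: [70, 19, 18, 52, 41, 86]
  L1: h(70,19)=(70*31+19)%997=195 h(18,52)=(18*31+52)%997=610 h(41,86)=(41*31+86)%997=360 -> [195, 610, 360]
  L2: h(195,610)=(195*31+610)%997=673 h(360,360)=(360*31+360)%997=553 -> [673, 553]
  L3: h(673,553)=(673*31+553)%997=479 -> [479]
  root=479
After append 25 (leaves=[70, 19, 18, 52, 41, 86, 25]):
  L0: [70, 19, 18, 52, 41, 86, 25]
  L1: h(70,19)=(70*31+19)%997=195 h(18,52)=(18*31+52)%997=610 h(41,86)=(41*31+86)%997=360 h(25,25)=(25*31+25)%997=800 -> [195, 610, 360, 800]
  L2: h(195,610)=(195*31+610)%997=673 h(360,800)=(360*31+800)%997=993 -> [673, 993]
  L3: h(673,993)=(673*31+993)%997=919 -> [919]
  root=919

Answer: 70 195 639 673 36 479 919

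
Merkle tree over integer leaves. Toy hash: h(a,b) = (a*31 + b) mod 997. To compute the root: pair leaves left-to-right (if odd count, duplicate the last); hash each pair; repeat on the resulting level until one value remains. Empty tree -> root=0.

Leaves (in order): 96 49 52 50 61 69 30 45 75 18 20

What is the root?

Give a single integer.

Answer: 264

Derivation:
L0: [96, 49, 52, 50, 61, 69, 30, 45, 75, 18, 20]
L1: h(96,49)=(96*31+49)%997=34 h(52,50)=(52*31+50)%997=665 h(61,69)=(61*31+69)%997=963 h(30,45)=(30*31+45)%997=975 h(75,18)=(75*31+18)%997=349 h(20,20)=(20*31+20)%997=640 -> [34, 665, 963, 975, 349, 640]
L2: h(34,665)=(34*31+665)%997=722 h(963,975)=(963*31+975)%997=918 h(349,640)=(349*31+640)%997=492 -> [722, 918, 492]
L3: h(722,918)=(722*31+918)%997=369 h(492,492)=(492*31+492)%997=789 -> [369, 789]
L4: h(369,789)=(369*31+789)%997=264 -> [264]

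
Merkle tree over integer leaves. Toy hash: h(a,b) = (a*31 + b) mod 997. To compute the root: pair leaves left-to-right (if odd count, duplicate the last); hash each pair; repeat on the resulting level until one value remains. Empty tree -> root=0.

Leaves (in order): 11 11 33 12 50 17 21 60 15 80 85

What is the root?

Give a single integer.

L0: [11, 11, 33, 12, 50, 17, 21, 60, 15, 80, 85]
L1: h(11,11)=(11*31+11)%997=352 h(33,12)=(33*31+12)%997=38 h(50,17)=(50*31+17)%997=570 h(21,60)=(21*31+60)%997=711 h(15,80)=(15*31+80)%997=545 h(85,85)=(85*31+85)%997=726 -> [352, 38, 570, 711, 545, 726]
L2: h(352,38)=(352*31+38)%997=980 h(570,711)=(570*31+711)%997=435 h(545,726)=(545*31+726)%997=672 -> [980, 435, 672]
L3: h(980,435)=(980*31+435)%997=905 h(672,672)=(672*31+672)%997=567 -> [905, 567]
L4: h(905,567)=(905*31+567)%997=706 -> [706]

Answer: 706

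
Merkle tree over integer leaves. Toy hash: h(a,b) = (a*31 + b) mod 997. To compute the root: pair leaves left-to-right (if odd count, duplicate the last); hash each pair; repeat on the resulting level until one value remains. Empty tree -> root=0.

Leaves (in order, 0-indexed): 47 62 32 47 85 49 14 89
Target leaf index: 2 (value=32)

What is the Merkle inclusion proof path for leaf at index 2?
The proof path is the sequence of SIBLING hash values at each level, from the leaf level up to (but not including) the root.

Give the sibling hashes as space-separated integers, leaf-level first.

Answer: 47 522 976

Derivation:
L0 (leaves): [47, 62, 32, 47, 85, 49, 14, 89], target index=2
L1: h(47,62)=(47*31+62)%997=522 [pair 0] h(32,47)=(32*31+47)%997=42 [pair 1] h(85,49)=(85*31+49)%997=690 [pair 2] h(14,89)=(14*31+89)%997=523 [pair 3] -> [522, 42, 690, 523]
  Sibling for proof at L0: 47
L2: h(522,42)=(522*31+42)%997=272 [pair 0] h(690,523)=(690*31+523)%997=976 [pair 1] -> [272, 976]
  Sibling for proof at L1: 522
L3: h(272,976)=(272*31+976)%997=435 [pair 0] -> [435]
  Sibling for proof at L2: 976
Root: 435
Proof path (sibling hashes from leaf to root): [47, 522, 976]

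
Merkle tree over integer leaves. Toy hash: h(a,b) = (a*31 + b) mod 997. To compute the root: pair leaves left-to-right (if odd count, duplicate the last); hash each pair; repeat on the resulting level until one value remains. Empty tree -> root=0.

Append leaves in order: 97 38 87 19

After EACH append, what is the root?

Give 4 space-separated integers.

Answer: 97 54 470 402

Derivation:
After append 97 (leaves=[97]):
  L0: [97]
  root=97
After append 38 (leaves=[97, 38]):
  L0: [97, 38]
  L1: h(97,38)=(97*31+38)%997=54 -> [54]
  root=54
After append 87 (leaves=[97, 38, 87]):
  L0: [97, 38, 87]
  L1: h(97,38)=(97*31+38)%997=54 h(87,87)=(87*31+87)%997=790 -> [54, 790]
  L2: h(54,790)=(54*31+790)%997=470 -> [470]
  root=470
After append 19 (leaves=[97, 38, 87, 19]):
  L0: [97, 38, 87, 19]
  L1: h(97,38)=(97*31+38)%997=54 h(87,19)=(87*31+19)%997=722 -> [54, 722]
  L2: h(54,722)=(54*31+722)%997=402 -> [402]
  root=402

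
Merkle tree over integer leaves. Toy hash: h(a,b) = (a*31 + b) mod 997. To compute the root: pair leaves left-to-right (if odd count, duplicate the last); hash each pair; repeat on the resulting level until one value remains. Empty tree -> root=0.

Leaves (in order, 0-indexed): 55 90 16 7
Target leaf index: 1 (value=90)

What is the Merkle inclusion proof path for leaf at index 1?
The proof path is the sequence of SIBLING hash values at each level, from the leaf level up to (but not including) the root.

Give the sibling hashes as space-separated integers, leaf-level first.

Answer: 55 503

Derivation:
L0 (leaves): [55, 90, 16, 7], target index=1
L1: h(55,90)=(55*31+90)%997=798 [pair 0] h(16,7)=(16*31+7)%997=503 [pair 1] -> [798, 503]
  Sibling for proof at L0: 55
L2: h(798,503)=(798*31+503)%997=316 [pair 0] -> [316]
  Sibling for proof at L1: 503
Root: 316
Proof path (sibling hashes from leaf to root): [55, 503]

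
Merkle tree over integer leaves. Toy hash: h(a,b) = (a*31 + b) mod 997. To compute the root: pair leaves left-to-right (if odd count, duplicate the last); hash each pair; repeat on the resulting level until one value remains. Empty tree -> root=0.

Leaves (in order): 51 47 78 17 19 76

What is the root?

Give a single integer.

L0: [51, 47, 78, 17, 19, 76]
L1: h(51,47)=(51*31+47)%997=631 h(78,17)=(78*31+17)%997=441 h(19,76)=(19*31+76)%997=665 -> [631, 441, 665]
L2: h(631,441)=(631*31+441)%997=62 h(665,665)=(665*31+665)%997=343 -> [62, 343]
L3: h(62,343)=(62*31+343)%997=271 -> [271]

Answer: 271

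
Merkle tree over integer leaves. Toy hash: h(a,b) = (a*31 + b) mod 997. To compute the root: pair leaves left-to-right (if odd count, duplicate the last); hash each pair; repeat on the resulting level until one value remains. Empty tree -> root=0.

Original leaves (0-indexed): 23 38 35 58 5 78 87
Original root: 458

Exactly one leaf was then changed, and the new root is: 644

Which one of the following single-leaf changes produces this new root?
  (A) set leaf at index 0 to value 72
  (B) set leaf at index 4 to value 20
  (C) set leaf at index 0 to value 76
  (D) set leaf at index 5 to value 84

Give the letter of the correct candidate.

Original leaves: [23, 38, 35, 58, 5, 78, 87]
Target new root: 644
Try each candidate change and compute the resulting root:
Candidate A: set leaf[0] = 72 -> leaves = [72, 38, 35, 58, 5, 78, 87]
  L0: [72, 38, 35, 58, 5, 78, 87]
  L1: h(72,38)=(72*31+38)%997=276 h(35,58)=(35*31+58)%997=146 h(5,78)=(5*31+78)%997=233 h(87,87)=(87*31+87)%997=790 -> [276, 146, 233, 790]
  L2: h(276,146)=(276*31+146)%997=726 h(233,790)=(233*31+790)%997=37 -> [726, 37]
  L3: h(726,37)=(726*31+37)%997=609 -> [609]
  root = 609 != target 644
Candidate B: set leaf[4] = 20 -> leaves = [23, 38, 35, 58, 20, 78, 87]
  L0: [23, 38, 35, 58, 20, 78, 87]
  L1: h(23,38)=(23*31+38)%997=751 h(35,58)=(35*31+58)%997=146 h(20,78)=(20*31+78)%997=698 h(87,87)=(87*31+87)%997=790 -> [751, 146, 698, 790]
  L2: h(751,146)=(751*31+146)%997=496 h(698,790)=(698*31+790)%997=494 -> [496, 494]
  L3: h(496,494)=(496*31+494)%997=915 -> [915]
  root = 915 != target 644
Candidate C: set leaf[0] = 76 -> leaves = [76, 38, 35, 58, 5, 78, 87]
  L0: [76, 38, 35, 58, 5, 78, 87]
  L1: h(76,38)=(76*31+38)%997=400 h(35,58)=(35*31+58)%997=146 h(5,78)=(5*31+78)%997=233 h(87,87)=(87*31+87)%997=790 -> [400, 146, 233, 790]
  L2: h(400,146)=(400*31+146)%997=582 h(233,790)=(233*31+790)%997=37 -> [582, 37]
  L3: h(582,37)=(582*31+37)%997=133 -> [133]
  root = 133 != target 644
Candidate D: set leaf[5] = 84 -> leaves = [23, 38, 35, 58, 5, 84, 87]
  L0: [23, 38, 35, 58, 5, 84, 87]
  L1: h(23,38)=(23*31+38)%997=751 h(35,58)=(35*31+58)%997=146 h(5,84)=(5*31+84)%997=239 h(87,87)=(87*31+87)%997=790 -> [751, 146, 239, 790]
  L2: h(751,146)=(751*31+146)%997=496 h(239,790)=(239*31+790)%997=223 -> [496, 223]
  L3: h(496,223)=(496*31+223)%997=644 -> [644]
  root = 644 == target 644  ** MATCH **
Candidate D produces the target root.

Answer: D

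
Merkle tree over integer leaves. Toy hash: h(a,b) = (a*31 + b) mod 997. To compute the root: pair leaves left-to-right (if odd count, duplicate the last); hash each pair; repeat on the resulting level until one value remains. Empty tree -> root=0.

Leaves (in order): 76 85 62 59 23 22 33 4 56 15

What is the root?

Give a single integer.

Answer: 926

Derivation:
L0: [76, 85, 62, 59, 23, 22, 33, 4, 56, 15]
L1: h(76,85)=(76*31+85)%997=447 h(62,59)=(62*31+59)%997=984 h(23,22)=(23*31+22)%997=735 h(33,4)=(33*31+4)%997=30 h(56,15)=(56*31+15)%997=754 -> [447, 984, 735, 30, 754]
L2: h(447,984)=(447*31+984)%997=883 h(735,30)=(735*31+30)%997=881 h(754,754)=(754*31+754)%997=200 -> [883, 881, 200]
L3: h(883,881)=(883*31+881)%997=338 h(200,200)=(200*31+200)%997=418 -> [338, 418]
L4: h(338,418)=(338*31+418)%997=926 -> [926]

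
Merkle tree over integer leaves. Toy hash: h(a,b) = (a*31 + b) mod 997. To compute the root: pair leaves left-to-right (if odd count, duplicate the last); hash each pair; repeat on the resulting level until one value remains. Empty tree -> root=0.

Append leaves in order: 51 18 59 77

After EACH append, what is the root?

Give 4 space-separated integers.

After append 51 (leaves=[51]):
  L0: [51]
  root=51
After append 18 (leaves=[51, 18]):
  L0: [51, 18]
  L1: h(51,18)=(51*31+18)%997=602 -> [602]
  root=602
After append 59 (leaves=[51, 18, 59]):
  L0: [51, 18, 59]
  L1: h(51,18)=(51*31+18)%997=602 h(59,59)=(59*31+59)%997=891 -> [602, 891]
  L2: h(602,891)=(602*31+891)%997=610 -> [610]
  root=610
After append 77 (leaves=[51, 18, 59, 77]):
  L0: [51, 18, 59, 77]
  L1: h(51,18)=(51*31+18)%997=602 h(59,77)=(59*31+77)%997=909 -> [602, 909]
  L2: h(602,909)=(602*31+909)%997=628 -> [628]
  root=628

Answer: 51 602 610 628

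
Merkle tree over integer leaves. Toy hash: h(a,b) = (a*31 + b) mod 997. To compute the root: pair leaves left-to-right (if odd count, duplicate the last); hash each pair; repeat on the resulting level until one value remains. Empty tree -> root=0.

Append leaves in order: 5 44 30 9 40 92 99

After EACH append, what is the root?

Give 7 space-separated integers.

Answer: 5 199 150 129 94 761 603

Derivation:
After append 5 (leaves=[5]):
  L0: [5]
  root=5
After append 44 (leaves=[5, 44]):
  L0: [5, 44]
  L1: h(5,44)=(5*31+44)%997=199 -> [199]
  root=199
After append 30 (leaves=[5, 44, 30]):
  L0: [5, 44, 30]
  L1: h(5,44)=(5*31+44)%997=199 h(30,30)=(30*31+30)%997=960 -> [199, 960]
  L2: h(199,960)=(199*31+960)%997=150 -> [150]
  root=150
After append 9 (leaves=[5, 44, 30, 9]):
  L0: [5, 44, 30, 9]
  L1: h(5,44)=(5*31+44)%997=199 h(30,9)=(30*31+9)%997=939 -> [199, 939]
  L2: h(199,939)=(199*31+939)%997=129 -> [129]
  root=129
After append 40 (leaves=[5, 44, 30, 9, 40]):
  L0: [5, 44, 30, 9, 40]
  L1: h(5,44)=(5*31+44)%997=199 h(30,9)=(30*31+9)%997=939 h(40,40)=(40*31+40)%997=283 -> [199, 939, 283]
  L2: h(199,939)=(199*31+939)%997=129 h(283,283)=(283*31+283)%997=83 -> [129, 83]
  L3: h(129,83)=(129*31+83)%997=94 -> [94]
  root=94
After append 92 (leaves=[5, 44, 30, 9, 40, 92]):
  L0: [5, 44, 30, 9, 40, 92]
  L1: h(5,44)=(5*31+44)%997=199 h(30,9)=(30*31+9)%997=939 h(40,92)=(40*31+92)%997=335 -> [199, 939, 335]
  L2: h(199,939)=(199*31+939)%997=129 h(335,335)=(335*31+335)%997=750 -> [129, 750]
  L3: h(129,750)=(129*31+750)%997=761 -> [761]
  root=761
After append 99 (leaves=[5, 44, 30, 9, 40, 92, 99]):
  L0: [5, 44, 30, 9, 40, 92, 99]
  L1: h(5,44)=(5*31+44)%997=199 h(30,9)=(30*31+9)%997=939 h(40,92)=(40*31+92)%997=335 h(99,99)=(99*31+99)%997=177 -> [199, 939, 335, 177]
  L2: h(199,939)=(199*31+939)%997=129 h(335,177)=(335*31+177)%997=592 -> [129, 592]
  L3: h(129,592)=(129*31+592)%997=603 -> [603]
  root=603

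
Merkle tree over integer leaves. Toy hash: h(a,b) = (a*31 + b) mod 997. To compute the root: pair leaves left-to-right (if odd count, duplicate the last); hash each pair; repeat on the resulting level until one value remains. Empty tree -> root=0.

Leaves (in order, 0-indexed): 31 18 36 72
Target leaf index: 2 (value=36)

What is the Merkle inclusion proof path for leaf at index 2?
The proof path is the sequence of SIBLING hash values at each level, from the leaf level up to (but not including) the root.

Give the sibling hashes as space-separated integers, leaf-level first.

L0 (leaves): [31, 18, 36, 72], target index=2
L1: h(31,18)=(31*31+18)%997=979 [pair 0] h(36,72)=(36*31+72)%997=191 [pair 1] -> [979, 191]
  Sibling for proof at L0: 72
L2: h(979,191)=(979*31+191)%997=630 [pair 0] -> [630]
  Sibling for proof at L1: 979
Root: 630
Proof path (sibling hashes from leaf to root): [72, 979]

Answer: 72 979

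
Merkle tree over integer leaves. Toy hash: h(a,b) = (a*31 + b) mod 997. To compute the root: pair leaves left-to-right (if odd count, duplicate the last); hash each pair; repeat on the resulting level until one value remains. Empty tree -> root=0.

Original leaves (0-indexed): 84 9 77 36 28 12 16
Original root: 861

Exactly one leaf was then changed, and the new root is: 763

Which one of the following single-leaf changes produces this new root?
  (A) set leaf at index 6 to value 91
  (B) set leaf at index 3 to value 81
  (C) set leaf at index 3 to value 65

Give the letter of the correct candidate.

Answer: C

Derivation:
Original leaves: [84, 9, 77, 36, 28, 12, 16]
Target new root: 763
Try each candidate change and compute the resulting root:
Candidate A: set leaf[6] = 91 -> leaves = [84, 9, 77, 36, 28, 12, 91]
  L0: [84, 9, 77, 36, 28, 12, 91]
  L1: h(84,9)=(84*31+9)%997=619 h(77,36)=(77*31+36)%997=429 h(28,12)=(28*31+12)%997=880 h(91,91)=(91*31+91)%997=918 -> [619, 429, 880, 918]
  L2: h(619,429)=(619*31+429)%997=675 h(880,918)=(880*31+918)%997=282 -> [675, 282]
  L3: h(675,282)=(675*31+282)%997=270 -> [270]
  root = 270 != target 763
Candidate B: set leaf[3] = 81 -> leaves = [84, 9, 77, 81, 28, 12, 16]
  L0: [84, 9, 77, 81, 28, 12, 16]
  L1: h(84,9)=(84*31+9)%997=619 h(77,81)=(77*31+81)%997=474 h(28,12)=(28*31+12)%997=880 h(16,16)=(16*31+16)%997=512 -> [619, 474, 880, 512]
  L2: h(619,474)=(619*31+474)%997=720 h(880,512)=(880*31+512)%997=873 -> [720, 873]
  L3: h(720,873)=(720*31+873)%997=262 -> [262]
  root = 262 != target 763
Candidate C: set leaf[3] = 65 -> leaves = [84, 9, 77, 65, 28, 12, 16]
  L0: [84, 9, 77, 65, 28, 12, 16]
  L1: h(84,9)=(84*31+9)%997=619 h(77,65)=(77*31+65)%997=458 h(28,12)=(28*31+12)%997=880 h(16,16)=(16*31+16)%997=512 -> [619, 458, 880, 512]
  L2: h(619,458)=(619*31+458)%997=704 h(880,512)=(880*31+512)%997=873 -> [704, 873]
  L3: h(704,873)=(704*31+873)%997=763 -> [763]
  root = 763 == target 763  ** MATCH **
Candidate C produces the target root.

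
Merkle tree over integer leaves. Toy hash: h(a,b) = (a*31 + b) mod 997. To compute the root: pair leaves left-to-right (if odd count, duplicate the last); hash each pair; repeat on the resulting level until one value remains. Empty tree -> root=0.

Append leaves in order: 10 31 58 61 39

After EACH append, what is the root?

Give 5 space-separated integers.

Answer: 10 341 463 466 544

Derivation:
After append 10 (leaves=[10]):
  L0: [10]
  root=10
After append 31 (leaves=[10, 31]):
  L0: [10, 31]
  L1: h(10,31)=(10*31+31)%997=341 -> [341]
  root=341
After append 58 (leaves=[10, 31, 58]):
  L0: [10, 31, 58]
  L1: h(10,31)=(10*31+31)%997=341 h(58,58)=(58*31+58)%997=859 -> [341, 859]
  L2: h(341,859)=(341*31+859)%997=463 -> [463]
  root=463
After append 61 (leaves=[10, 31, 58, 61]):
  L0: [10, 31, 58, 61]
  L1: h(10,31)=(10*31+31)%997=341 h(58,61)=(58*31+61)%997=862 -> [341, 862]
  L2: h(341,862)=(341*31+862)%997=466 -> [466]
  root=466
After append 39 (leaves=[10, 31, 58, 61, 39]):
  L0: [10, 31, 58, 61, 39]
  L1: h(10,31)=(10*31+31)%997=341 h(58,61)=(58*31+61)%997=862 h(39,39)=(39*31+39)%997=251 -> [341, 862, 251]
  L2: h(341,862)=(341*31+862)%997=466 h(251,251)=(251*31+251)%997=56 -> [466, 56]
  L3: h(466,56)=(466*31+56)%997=544 -> [544]
  root=544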